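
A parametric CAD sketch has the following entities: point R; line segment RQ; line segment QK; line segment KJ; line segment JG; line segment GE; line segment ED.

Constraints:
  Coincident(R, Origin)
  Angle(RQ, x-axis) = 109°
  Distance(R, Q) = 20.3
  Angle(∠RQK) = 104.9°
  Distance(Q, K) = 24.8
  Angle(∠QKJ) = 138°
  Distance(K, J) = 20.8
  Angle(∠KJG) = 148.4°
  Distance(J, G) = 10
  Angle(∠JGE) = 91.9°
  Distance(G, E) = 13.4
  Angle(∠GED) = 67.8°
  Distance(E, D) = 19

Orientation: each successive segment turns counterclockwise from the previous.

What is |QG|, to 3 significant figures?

49.1

∠QKJ = 138.0° gives KJ at -134° from the x-axis; with |KJ| = 20.8, J = (-45.8, 2.43). ∠KJG = 148.4° gives JG at -102° from the x-axis; with |JG| = 10.0, G = (-47.9, -7.34). Then |QG| = |G − Q| = 49.1.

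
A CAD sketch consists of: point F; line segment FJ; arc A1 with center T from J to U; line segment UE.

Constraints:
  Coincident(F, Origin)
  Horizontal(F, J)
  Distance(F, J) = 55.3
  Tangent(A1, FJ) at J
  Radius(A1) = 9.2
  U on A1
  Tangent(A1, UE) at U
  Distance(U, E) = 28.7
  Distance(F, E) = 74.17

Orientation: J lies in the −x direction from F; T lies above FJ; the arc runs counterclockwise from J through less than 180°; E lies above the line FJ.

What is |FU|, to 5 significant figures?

49.752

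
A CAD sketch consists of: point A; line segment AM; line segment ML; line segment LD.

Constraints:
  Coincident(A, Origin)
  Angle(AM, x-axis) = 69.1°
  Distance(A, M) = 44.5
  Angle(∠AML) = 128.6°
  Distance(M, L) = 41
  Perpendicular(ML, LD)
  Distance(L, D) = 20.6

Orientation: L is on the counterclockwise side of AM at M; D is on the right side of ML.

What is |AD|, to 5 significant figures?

88.289

A is at the origin; AM runs at 69.1° with length 44.5, so M = 44.5·(cos 69.1°, sin 69.1°) = (15.875, 41.572). ∠AML = 128.6°, so ML runs at 69.1° + (180° − 128.6°) = 120.50° from the x-axis; with |ML| = 41.0, L = M + 41.0·(cos 120.50°, sin 120.50°) = (-4.9342, 76.899). ML is perpendicular to LD; with |LD| = 20.6 on the right of ML, D = L + 20.6·(0.86163, 0.50754) = (12.815, 87.354). Then |AD| = |D − A| = 88.289.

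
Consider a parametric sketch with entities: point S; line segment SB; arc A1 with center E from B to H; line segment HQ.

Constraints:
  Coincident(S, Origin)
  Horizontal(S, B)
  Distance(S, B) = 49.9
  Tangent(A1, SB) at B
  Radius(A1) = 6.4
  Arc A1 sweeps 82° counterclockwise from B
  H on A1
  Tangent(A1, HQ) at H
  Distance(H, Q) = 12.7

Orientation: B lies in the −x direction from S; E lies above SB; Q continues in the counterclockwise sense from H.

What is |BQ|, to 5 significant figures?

19.819

On A1, B sits at bearing -90° from E; an 82° counterclockwise sweep puts H at bearing -8°, so H = E + 6.4·(cos -8°, sin -8°) = (-43.562, 5.5093). Tangency of A1 to HQ means the radius EH is perpendicular to HQ, so HQ runs along (−sin -8°, cos -8°); with |HQ| = 12.7, Q = (-41.795, 18.086). Then |BQ| = |Q − B| = 19.819.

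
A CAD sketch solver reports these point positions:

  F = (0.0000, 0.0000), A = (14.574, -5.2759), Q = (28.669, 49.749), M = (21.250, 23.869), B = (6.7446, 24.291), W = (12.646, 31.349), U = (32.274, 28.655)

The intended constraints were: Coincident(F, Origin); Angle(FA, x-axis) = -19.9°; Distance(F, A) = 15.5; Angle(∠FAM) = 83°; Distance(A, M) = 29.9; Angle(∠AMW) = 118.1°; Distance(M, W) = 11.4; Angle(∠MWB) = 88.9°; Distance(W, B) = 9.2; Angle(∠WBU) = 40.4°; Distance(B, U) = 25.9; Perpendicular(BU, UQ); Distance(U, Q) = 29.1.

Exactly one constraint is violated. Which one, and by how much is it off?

Distance(U, Q) = 29.1 — off by 7.70.

F = (0.00, 0.00) ✓; FA at -19.90° ✓; |FA| = 15.50 ✓; ∠FAM = 83.00° ✓; |AM| = 29.90 ✓; ∠AMW = 118.1° ✓; |MW| = 11.40 ✓; ∠MWB = 88.90° ✓; |WB| = 9.200 ✓; ∠WBU = 40.40° ✓; |BU| = 25.90 ✓; ∠(BU, UQ) = 90.00° ✓; |UQ| = 21.40 ✗.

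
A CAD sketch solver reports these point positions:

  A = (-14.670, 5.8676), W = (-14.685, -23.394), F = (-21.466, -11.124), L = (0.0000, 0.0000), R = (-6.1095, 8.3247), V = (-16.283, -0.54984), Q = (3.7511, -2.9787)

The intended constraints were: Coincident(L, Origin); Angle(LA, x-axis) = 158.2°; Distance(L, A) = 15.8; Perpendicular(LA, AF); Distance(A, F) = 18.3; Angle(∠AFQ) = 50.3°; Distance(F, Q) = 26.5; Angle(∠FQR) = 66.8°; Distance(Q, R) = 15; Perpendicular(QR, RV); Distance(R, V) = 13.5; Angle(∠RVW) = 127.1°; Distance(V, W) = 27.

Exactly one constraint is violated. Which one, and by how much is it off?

Distance(V, W) = 27 — off by 4.10.

L = (0.00, 0.00) ✓; LA at 158.2° ✓; |LA| = 15.80 ✓; ∠(LA, AF) = 90.00° ✓; |AF| = 18.30 ✓; ∠AFQ = 50.30° ✓; |FQ| = 26.50 ✓; ∠FQR = 66.80° ✓; |QR| = 15.00 ✓; ∠(QR, RV) = 90.00° ✓; |RV| = 13.50 ✓; ∠RVW = 127.1° ✓; |VW| = 22.90 ✗.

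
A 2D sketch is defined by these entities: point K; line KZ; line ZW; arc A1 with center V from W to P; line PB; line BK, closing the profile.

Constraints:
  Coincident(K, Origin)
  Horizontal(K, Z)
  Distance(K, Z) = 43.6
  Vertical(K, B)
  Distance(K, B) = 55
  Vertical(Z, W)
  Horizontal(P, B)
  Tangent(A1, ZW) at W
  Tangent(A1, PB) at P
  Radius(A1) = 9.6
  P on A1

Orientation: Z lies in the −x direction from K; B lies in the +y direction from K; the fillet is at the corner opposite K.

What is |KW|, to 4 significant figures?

62.95

K is at the origin; K and Z share the same y with |KZ| = 43.6 and Z on the −x side, so Z = (-43.60, 0.000). K and B share the same x with |KB| = 55.0 and B on the +y side, so B = (0.000, 55.00). The virtual corner opposite K is at (-43.60, 55.00). A1 meets ZW tangentially, so VW is at right angles to ZW and since A1 is tangent to PB there, VP ⟂ PB, with radius 9.6, so the center V sits 9.6 in from both sides at V = (-34.00, 45.40). That places the tangent points at W = (-43.60, 45.40) on ZW and P = (-34.00, 55.00) on PB. Then |KW| = |W − K| = 62.95.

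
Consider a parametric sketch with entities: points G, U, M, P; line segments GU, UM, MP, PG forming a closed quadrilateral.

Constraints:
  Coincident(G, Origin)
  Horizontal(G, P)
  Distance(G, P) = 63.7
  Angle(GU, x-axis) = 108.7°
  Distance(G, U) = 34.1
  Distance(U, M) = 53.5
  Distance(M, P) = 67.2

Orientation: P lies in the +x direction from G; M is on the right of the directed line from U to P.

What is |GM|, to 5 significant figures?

20.158

Checks: |UM| = 53.50 ✓; |MP| = 67.20 ✓.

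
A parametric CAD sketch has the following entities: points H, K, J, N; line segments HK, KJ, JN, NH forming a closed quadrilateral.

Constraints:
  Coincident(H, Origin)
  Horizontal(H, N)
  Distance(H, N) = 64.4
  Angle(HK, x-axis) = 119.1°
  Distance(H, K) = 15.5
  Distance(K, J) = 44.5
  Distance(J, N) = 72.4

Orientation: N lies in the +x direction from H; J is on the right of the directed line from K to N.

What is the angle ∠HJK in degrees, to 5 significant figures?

10.474°

H is at the origin; HN is horizontal with |HN| = 64.4 and N in +x, so N = (64.4, 0). HK runs at 119.1° with |HK| = 15.5, so K = (-7.5382, 13.543). J is determined by |KJ| = 44.5 and |JN| = 72.4 together: it lies at the intersection of circle(K, 44.5) and circle(N, 72.4). With |KN| = 73.202, the foot of the radical line on KN is 14.324 from K and the perpendicular offset is √(44.5² − 14.324²) = 42.132. Taking the right-of-KN solution: J = (-1.2570, -30.511).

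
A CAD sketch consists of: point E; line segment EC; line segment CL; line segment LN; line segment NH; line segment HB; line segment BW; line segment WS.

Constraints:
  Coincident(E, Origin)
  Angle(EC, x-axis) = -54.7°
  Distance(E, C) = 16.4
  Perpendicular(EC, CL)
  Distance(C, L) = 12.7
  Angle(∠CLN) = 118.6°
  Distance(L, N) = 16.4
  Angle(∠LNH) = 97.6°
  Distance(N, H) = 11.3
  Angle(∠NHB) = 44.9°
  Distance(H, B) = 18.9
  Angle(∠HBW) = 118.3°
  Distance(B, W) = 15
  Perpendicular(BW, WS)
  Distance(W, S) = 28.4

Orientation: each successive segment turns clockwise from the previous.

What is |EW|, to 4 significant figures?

34.25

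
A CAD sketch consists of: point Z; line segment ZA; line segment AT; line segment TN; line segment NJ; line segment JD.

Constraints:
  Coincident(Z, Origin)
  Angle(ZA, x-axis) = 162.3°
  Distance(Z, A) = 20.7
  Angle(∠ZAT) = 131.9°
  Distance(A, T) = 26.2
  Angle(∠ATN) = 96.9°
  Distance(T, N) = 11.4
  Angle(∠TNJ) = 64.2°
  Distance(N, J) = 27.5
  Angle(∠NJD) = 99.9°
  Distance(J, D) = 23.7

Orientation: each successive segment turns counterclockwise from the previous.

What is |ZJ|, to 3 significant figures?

20.1

∠ATN = 96.9° gives TN at -66.5° from the x-axis; with |TN| = 11.4, N = (-37.8, -17.4). ∠TNJ = 64.2° gives NJ at 49.3° from the x-axis; with |NJ| = 27.5, J = (-19.8, 3.43). Then |ZJ| = |J − Z| = 20.1.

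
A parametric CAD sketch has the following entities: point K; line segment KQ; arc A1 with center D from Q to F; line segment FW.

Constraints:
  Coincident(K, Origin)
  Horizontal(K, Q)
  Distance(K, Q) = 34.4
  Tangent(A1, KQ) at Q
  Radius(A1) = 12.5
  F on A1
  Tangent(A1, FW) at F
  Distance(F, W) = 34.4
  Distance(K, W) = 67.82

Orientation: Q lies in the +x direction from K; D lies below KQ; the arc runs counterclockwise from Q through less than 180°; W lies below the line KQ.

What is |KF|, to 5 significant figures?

33.469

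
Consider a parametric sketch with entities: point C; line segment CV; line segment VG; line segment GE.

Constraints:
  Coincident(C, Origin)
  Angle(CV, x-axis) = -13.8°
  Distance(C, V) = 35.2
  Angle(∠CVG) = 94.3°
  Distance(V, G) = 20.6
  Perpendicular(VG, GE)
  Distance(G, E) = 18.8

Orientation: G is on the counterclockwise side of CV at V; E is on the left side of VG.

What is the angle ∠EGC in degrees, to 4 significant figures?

33.51°

C is at the origin; CV runs at -13.8° with length 35.2, so V = 35.2·(cos -13.8°, sin -13.8°) = (34.18, -8.396). ∠CVG = 94.3°, so VG runs at -13.8° + (180° − 94.3°) = 71.90° from the x-axis; with |VG| = 20.6, G = V + 20.6·(cos 71.90°, sin 71.90°) = (40.58, 11.18). The perpendicularity gives GE at right angles to VG; with |GE| = 18.8 on the left of VG, E = G + 18.8·(-0.9505, 0.3107) = (22.71, 17.02). Then cos ∠EGC = GE·GC / (|GE||GC|), giving 33.51°.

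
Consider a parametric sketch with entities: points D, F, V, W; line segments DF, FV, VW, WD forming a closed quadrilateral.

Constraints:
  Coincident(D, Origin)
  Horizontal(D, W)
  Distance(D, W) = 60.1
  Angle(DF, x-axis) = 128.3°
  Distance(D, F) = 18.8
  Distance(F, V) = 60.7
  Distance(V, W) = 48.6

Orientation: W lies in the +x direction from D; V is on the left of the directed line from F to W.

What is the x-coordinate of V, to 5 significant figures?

41.123

Checks: |FV| = 60.70 ✓; |VW| = 48.60 ✓.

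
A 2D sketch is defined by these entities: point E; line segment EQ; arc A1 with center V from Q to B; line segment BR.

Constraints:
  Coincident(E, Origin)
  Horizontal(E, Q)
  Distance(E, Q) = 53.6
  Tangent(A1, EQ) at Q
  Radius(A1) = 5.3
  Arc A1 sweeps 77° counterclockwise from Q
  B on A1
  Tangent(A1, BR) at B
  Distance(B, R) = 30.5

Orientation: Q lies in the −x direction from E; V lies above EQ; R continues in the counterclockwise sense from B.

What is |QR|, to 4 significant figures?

35.90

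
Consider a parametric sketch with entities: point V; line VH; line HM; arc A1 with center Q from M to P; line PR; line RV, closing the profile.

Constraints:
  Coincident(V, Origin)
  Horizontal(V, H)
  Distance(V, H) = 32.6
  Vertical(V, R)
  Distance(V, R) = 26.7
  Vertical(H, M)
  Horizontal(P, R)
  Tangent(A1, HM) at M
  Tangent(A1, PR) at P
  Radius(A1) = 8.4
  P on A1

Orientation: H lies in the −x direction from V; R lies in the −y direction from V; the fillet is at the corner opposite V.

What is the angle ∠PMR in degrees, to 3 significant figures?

30.6°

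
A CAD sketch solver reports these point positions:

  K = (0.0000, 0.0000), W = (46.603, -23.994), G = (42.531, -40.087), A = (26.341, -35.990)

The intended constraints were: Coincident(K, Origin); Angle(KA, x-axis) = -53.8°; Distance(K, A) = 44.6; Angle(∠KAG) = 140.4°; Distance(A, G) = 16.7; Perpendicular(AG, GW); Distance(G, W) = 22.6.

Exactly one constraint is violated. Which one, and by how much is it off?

Distance(G, W) = 22.6 — off by 6.00.

K = (0.00, 0.00) ✓; KA at -53.80° ✓; |KA| = 44.60 ✓; ∠KAG = 140.4° ✓; |AG| = 16.70 ✓; ∠(AG, GW) = 90.00° ✓; |GW| = 16.60 ✗.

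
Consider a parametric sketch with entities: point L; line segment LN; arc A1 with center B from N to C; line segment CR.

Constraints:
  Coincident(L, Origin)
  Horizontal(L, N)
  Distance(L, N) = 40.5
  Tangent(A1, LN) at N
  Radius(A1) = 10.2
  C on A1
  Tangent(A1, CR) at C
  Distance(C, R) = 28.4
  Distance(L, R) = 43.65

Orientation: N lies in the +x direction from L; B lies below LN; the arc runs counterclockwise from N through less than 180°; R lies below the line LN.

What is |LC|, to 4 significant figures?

31.58

L is at the origin; LN is horizontal with |LN| = 40.5 and N on the +x side, so N = (40.50, 0.000). Since A1 is tangent to LN there, BN ⟂ LN, so B = N + (0, -10.2) = (40.50, -10.20). Since BC ⟂ CR (tangency), |BR| = √(10.2² + 28.4²) = 30.18 regardless of where C sits on A1. So R lies on both circle(L, 43.65) and circle(B, 30.18); the below-LN intersection is R = (24.76, -35.95). C is the foot of the tangent from R: C = (30.51, -8.135).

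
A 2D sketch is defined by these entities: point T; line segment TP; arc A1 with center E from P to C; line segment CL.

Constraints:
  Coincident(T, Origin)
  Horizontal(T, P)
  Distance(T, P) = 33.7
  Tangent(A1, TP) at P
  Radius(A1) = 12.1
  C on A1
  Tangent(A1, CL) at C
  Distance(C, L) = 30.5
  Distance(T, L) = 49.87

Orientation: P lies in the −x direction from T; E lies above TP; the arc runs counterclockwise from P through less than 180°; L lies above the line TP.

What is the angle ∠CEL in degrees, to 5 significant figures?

68.361°

Checks: T = (0.00, 0.00) ✓; |EC| = 12.10 ✓; ∠(EC, CL) = 90.00° ✓; |CL| = 30.50 ✓; |TL| = 49.87 ✓.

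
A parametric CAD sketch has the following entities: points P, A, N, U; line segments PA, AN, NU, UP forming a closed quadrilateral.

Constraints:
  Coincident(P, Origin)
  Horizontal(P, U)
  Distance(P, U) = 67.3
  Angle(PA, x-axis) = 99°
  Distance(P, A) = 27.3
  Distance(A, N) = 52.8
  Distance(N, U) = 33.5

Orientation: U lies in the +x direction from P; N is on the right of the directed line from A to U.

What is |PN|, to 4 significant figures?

35.90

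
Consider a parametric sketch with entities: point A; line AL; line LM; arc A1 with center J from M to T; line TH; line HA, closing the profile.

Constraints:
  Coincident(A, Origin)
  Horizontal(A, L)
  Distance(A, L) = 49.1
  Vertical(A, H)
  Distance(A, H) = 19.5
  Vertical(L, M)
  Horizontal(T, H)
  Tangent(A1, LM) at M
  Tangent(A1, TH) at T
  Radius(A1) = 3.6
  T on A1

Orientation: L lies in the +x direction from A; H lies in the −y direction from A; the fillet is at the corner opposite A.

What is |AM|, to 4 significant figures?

51.61

A is at the origin; A and L share the same y with |AL| = 49.1 and L on the +x side, so L = (49.10, 0.000). AH is vertical with |AH| = 19.5 and H on the −y side, so H = (0.000, -19.50). The virtual corner opposite A is at (49.10, -19.50). Tangency of A1 to LM means the radius JM is perpendicular to LM and the tangent condition forces JT to be normal to TH, with radius 3.6, so the center J sits 3.6 in from both sides at J = (45.50, -15.90). That places the tangent points at M = (49.10, -15.90) on LM and T = (45.50, -19.50) on TH. Then |AM| = |M − A| = 51.61.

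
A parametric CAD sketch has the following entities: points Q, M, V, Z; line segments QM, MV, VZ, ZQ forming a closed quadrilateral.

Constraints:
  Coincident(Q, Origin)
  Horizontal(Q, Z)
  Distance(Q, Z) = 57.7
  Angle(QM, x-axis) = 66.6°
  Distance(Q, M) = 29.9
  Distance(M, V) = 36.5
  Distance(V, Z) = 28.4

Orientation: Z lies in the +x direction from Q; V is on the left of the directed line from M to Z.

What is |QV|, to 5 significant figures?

55.309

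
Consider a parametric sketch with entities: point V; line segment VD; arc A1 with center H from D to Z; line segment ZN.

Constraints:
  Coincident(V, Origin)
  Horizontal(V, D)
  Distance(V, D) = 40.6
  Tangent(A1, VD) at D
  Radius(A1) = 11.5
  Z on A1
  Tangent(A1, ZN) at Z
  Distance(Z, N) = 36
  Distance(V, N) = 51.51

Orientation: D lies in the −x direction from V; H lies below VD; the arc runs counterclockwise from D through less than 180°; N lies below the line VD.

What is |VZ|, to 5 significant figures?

52.648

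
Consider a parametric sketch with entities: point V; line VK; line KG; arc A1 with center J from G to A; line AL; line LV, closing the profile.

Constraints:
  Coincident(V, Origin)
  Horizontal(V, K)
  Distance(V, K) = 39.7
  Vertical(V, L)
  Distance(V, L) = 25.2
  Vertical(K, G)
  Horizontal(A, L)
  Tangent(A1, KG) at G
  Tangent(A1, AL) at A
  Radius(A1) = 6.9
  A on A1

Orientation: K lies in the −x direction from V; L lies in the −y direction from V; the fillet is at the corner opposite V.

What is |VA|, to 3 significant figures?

41.4

V is at the origin; VK is horizontal with |VK| = 39.7 and K on the −x side, so K = (-39.7, 0.00). V and L share the same x with |VL| = 25.2 and L on the −y side, so L = (0.00, -25.2). The virtual corner opposite V is at (-39.7, -25.2). The tangent condition forces JG to be normal to KG and tangency of A1 to AL means the radius JA is perpendicular to AL, with radius 6.9, so the center J sits 6.9 in from both sides at J = (-32.8, -18.3). That places the tangent points at G = (-39.7, -18.3) on KG and A = (-32.8, -25.2) on AL. Then |VA| = |A − V| = 41.4.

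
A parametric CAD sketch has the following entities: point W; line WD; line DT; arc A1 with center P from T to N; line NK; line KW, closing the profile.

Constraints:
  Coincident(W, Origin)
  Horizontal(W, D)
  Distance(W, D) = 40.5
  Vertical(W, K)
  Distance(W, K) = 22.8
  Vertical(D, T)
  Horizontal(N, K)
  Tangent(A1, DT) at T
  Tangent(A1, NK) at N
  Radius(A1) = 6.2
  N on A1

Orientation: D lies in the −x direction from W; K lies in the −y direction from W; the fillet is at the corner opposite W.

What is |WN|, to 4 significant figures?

41.19

W is at the origin; WD is horizontal with |WD| = 40.5 and D on the −x side, so D = (-40.50, 0.000). W and K share the same x with |WK| = 22.8 and K on the −y side, so K = (0.000, -22.80). The virtual corner opposite W is at (-40.50, -22.80). A1 meets DT tangentially, so PT is at right angles to DT and tangency of A1 to NK means the radius PN is perpendicular to NK, with radius 6.2, so the center P sits 6.2 in from both sides at P = (-34.30, -16.60). That places the tangent points at T = (-40.50, -16.60) on DT and N = (-34.30, -22.80) on NK. Then |WN| = |N − W| = 41.19.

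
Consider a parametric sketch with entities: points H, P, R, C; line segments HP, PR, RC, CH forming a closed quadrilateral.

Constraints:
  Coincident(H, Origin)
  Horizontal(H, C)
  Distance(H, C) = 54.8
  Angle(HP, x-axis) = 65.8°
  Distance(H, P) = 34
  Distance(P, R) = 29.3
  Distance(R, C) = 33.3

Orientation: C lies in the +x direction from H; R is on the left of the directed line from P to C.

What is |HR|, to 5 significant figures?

53.335

Checks: |PR| = 29.30 ✓; |RC| = 33.30 ✓.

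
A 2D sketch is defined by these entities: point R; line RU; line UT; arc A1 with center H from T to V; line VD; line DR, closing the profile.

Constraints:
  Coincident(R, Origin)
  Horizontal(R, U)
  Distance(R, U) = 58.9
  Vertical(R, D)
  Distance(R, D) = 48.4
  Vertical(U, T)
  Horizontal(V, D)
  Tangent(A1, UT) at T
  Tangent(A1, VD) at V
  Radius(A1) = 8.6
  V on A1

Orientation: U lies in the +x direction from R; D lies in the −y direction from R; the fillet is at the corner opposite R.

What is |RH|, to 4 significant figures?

64.14

R and D share the same x with |RD| = 48.4 and D on the −y side, so D = (0.000, -48.40). The virtual corner opposite R is at (58.90, -48.40). Tangency of A1 to UT means the radius HT is perpendicular to UT and A1 meets VD tangentially, so HV is at right angles to VD, with radius 8.6, so the center H sits 8.6 in from both sides at H = (50.30, -39.80). Then |RH| = |H − R| = 64.14.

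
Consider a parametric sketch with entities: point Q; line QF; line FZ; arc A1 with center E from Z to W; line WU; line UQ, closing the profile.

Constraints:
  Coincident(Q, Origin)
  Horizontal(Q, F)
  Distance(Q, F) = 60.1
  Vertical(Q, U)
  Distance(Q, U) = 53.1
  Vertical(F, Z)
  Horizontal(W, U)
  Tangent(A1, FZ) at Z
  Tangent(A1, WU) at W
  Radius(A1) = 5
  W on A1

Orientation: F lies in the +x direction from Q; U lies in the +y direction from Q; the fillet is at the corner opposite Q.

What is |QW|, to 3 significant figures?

76.5

Q is at the origin; Q and F share the same y with |QF| = 60.1 and F on the +x side, so F = (60.1, 0.00). QU is vertical with |QU| = 53.1 and U on the +y side, so U = (0.00, 53.1). The virtual corner opposite Q is at (60.1, 53.1). Tangency of A1 to FZ means the radius EZ is perpendicular to FZ and tangency of A1 to WU means the radius EW is perpendicular to WU, with radius 5.0, so the center E sits 5.0 in from both sides at E = (55.1, 48.1). That places the tangent points at Z = (60.1, 48.1) on FZ and W = (55.1, 53.1) on WU. Then |QW| = |W − Q| = 76.5.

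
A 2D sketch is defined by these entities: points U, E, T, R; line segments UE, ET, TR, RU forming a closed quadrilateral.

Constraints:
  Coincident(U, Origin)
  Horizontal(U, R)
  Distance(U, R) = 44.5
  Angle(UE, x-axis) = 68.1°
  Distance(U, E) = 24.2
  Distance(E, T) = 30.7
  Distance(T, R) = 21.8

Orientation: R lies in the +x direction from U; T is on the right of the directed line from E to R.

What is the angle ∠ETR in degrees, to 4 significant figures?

104.9°

Checks: |ET| = 30.70 ✓; |TR| = 21.80 ✓.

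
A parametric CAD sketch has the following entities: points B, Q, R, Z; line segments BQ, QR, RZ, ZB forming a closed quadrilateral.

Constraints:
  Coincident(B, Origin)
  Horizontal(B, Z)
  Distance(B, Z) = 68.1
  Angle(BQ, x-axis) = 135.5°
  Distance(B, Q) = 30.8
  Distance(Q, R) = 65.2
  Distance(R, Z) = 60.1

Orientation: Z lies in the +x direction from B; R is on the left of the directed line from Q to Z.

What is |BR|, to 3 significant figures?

62.5

Checks: |QR| = 65.20 ✓; |RZ| = 60.10 ✓.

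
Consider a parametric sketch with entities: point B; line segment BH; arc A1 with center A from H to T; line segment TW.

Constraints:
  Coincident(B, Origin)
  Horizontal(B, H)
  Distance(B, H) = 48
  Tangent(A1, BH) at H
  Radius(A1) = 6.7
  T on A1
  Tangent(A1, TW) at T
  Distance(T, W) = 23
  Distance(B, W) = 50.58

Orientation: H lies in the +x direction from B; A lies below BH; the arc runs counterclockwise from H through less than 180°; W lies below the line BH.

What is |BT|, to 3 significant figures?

41.8

B is at the origin; B and H share the same y with |BH| = 48.0 and H on the +x side, so H = (48.0, 0.00). Tangency of A1 to BH means the radius AH is perpendicular to BH, so A = H + (0, -6.7) = (48.0, -6.70). Since AT ⟂ TW (tangency), |AW| = √(6.7² + 23.0²) = 24.0 regardless of where T sits on A1. So W lies on both circle(B, 50.58) and circle(A, 24.0); the below-BH intersection is W = (41.0, -29.6). T is the foot of the tangent from W: T = (41.3, -6.61).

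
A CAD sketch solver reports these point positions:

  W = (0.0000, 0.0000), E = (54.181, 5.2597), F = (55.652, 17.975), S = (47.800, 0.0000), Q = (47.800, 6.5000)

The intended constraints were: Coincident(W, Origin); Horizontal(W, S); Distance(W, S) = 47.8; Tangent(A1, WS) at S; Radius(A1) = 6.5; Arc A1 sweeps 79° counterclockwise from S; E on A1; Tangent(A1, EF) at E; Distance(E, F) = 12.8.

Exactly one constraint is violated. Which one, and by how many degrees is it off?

Tangent(A1, EF) at E — off by 4.40°.

W = (0.00, 0.00) ✓; W.y = 0.00, S.y = 0.00 ✓; |WS| = 47.80 ✓; ∠(QS, SW) = 90.00° ✓; |QS| = 6.500 ✓; bearing(Q→E) − bearing(Q→S) = 79.00° ✓; |QE| = 6.500 ✓; ∠(QE, EF) = 85.60° ✗; |EF| = 12.80 ✓.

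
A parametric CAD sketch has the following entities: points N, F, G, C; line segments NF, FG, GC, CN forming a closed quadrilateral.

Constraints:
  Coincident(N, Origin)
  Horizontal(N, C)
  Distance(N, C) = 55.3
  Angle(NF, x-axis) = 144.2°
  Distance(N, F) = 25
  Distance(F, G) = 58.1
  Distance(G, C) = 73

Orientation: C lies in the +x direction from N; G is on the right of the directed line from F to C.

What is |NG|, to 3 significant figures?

41.7

N is at the origin; N and C share the same y with |NC| = 55.3 and C in +x, so C = (55.3, 0). NF runs at 144.2° with |NF| = 25.0, so F = (-20.3, 14.6). G is determined by |FG| = 58.1 and |GC| = 73.0 together: it lies at the intersection of circle(F, 58.1) and circle(C, 73.0). With |FC| = 77.0, the foot of the radical line on FC is 25.8 from F and the perpendicular offset is √(58.1² − 25.8²) = 52.1. Taking the right-of-FC solution: G = (-4.83, -41.4).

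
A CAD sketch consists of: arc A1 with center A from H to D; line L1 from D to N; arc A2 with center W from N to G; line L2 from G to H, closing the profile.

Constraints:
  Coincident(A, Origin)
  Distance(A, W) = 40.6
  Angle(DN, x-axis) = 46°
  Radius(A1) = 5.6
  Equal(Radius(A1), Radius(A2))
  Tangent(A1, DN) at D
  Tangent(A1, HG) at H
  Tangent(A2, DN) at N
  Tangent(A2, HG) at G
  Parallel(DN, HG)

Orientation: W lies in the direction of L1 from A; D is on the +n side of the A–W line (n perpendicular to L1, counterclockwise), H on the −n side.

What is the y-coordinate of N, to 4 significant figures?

33.10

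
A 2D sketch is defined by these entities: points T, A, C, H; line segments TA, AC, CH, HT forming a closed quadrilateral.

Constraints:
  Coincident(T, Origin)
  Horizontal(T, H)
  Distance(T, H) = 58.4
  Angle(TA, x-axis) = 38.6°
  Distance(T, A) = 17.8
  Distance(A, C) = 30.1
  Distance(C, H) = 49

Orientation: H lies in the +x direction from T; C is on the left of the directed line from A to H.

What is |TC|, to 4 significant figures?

46.87

Checks: T = (0.00, 0.00) ✓; |AC| = 30.10 ✓; |CH| = 49.00 ✓.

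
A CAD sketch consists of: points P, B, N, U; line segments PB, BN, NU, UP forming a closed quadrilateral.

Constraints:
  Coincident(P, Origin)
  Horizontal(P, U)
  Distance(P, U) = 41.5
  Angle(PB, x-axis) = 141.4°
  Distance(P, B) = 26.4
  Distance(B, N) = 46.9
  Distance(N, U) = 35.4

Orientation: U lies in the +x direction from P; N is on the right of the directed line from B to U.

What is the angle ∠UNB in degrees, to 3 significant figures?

102°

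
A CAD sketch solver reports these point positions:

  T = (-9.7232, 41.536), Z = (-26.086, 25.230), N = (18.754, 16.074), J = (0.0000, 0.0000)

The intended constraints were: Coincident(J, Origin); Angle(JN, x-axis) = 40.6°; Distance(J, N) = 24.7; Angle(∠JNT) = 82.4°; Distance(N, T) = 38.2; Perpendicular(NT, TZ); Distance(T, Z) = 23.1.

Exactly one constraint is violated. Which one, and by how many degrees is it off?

Perpendicular(NT, TZ) — off by 3.30°.

J = (0.00, 0.00) ✓; JN at 40.60° ✓; |JN| = 24.70 ✓; ∠JNT = 82.40° ✓; |NT| = 38.20 ✓; ∠(NT, TZ) = 86.70° ✗; |TZ| = 23.10 ✓.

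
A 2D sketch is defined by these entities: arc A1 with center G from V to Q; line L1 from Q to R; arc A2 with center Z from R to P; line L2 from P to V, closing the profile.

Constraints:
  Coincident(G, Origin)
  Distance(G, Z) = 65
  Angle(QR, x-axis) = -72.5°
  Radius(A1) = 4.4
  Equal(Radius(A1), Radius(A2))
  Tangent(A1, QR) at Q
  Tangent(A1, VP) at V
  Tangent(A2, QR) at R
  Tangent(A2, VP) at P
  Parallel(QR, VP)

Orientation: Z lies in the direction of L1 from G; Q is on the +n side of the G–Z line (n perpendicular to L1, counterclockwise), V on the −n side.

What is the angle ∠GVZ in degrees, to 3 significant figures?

86.1°

G is at the origin and Z lies 65.0 along u from G, so Z = 65.0·u = (19.5, -62.0). Tangency of A1 to both parallel lines with radius 4.4 puts Q and V at G ± 4.4·n: Q = (4.20, 1.32), V = (-4.20, -1.32). Then cos ∠GVZ = VG·VZ / (|VG||VZ|), giving 86.1°.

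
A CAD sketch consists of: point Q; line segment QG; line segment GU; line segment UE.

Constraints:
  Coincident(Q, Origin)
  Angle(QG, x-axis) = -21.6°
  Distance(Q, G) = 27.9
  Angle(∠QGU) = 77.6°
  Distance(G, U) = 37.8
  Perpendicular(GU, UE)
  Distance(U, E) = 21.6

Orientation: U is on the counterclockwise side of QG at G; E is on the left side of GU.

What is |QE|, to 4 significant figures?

32.31

Q is at the origin; QG runs at -21.6° with length 27.9, so G = 27.9·(cos -21.6°, sin -21.6°) = (25.94, -10.27). ∠QGU = 77.6°, so GU runs at -21.6° + (180° − 77.6°) = 80.80° from the x-axis; with |GU| = 37.8, U = G + 37.8·(cos 80.80°, sin 80.80°) = (31.98, 27.04). GU ⟂ UE; with |UE| = 21.6 on the left of GU, E = U + 21.6·(-0.9871, 0.1599) = (10.66, 30.50). Then |QE| = |E − Q| = 32.31.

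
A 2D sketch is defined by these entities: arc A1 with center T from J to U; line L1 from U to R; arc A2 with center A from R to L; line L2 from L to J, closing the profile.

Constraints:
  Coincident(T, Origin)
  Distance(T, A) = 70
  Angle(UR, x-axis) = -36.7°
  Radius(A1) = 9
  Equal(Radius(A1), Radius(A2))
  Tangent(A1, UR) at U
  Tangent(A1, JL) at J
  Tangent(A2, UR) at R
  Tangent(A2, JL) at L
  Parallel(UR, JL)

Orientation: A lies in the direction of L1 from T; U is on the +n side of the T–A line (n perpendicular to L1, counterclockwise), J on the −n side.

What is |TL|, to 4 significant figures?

70.58

The slot axis is L1's direction at -36.7°, so u = (cos -36.7°, sin -36.7°) = (0.8018, -0.5976) and n = (−sin -36.7°, cos -36.7°) = (0.5976, 0.8018). T is at the origin and A lies 70.0 along u from T, so A = 70.0·u = (56.12, -41.83). Tangency of A1 to both parallel lines with radius 9.0 puts U and J at T ± 9.0·n: U = (5.379, 7.216), J = (-5.379, -7.216). Equal radii place R and L the same way about A: R = A + 9.0·n = (61.50, -34.62), L = A − 9.0·n = (50.75, -49.05). Then |TL| = |L − T| = 70.58.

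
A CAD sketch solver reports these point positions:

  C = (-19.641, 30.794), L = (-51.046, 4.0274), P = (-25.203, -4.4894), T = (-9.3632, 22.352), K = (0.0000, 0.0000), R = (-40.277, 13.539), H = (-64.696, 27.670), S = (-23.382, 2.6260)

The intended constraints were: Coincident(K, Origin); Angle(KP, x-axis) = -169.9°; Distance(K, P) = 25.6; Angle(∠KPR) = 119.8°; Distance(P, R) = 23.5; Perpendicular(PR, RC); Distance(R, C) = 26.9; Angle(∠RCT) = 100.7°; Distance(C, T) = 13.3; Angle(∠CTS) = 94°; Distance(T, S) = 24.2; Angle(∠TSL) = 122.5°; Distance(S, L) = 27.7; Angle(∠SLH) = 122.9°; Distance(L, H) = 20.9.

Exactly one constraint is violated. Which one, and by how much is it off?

Distance(L, H) = 20.9 — off by 6.40.

K = (0.00, 0.00) ✓; KP at -169.9° ✓; |KP| = 25.60 ✓; ∠KPR = 119.8° ✓; |PR| = 23.50 ✓; ∠(PR, RC) = 90.00° ✓; |RC| = 26.90 ✓; ∠RCT = 100.7° ✓; |CT| = 13.30 ✓; ∠CTS = 94.00° ✓; |TS| = 24.20 ✓; ∠TSL = 122.5° ✓; |SL| = 27.70 ✓; ∠SLH = 122.9° ✓; |LH| = 27.30 ✗.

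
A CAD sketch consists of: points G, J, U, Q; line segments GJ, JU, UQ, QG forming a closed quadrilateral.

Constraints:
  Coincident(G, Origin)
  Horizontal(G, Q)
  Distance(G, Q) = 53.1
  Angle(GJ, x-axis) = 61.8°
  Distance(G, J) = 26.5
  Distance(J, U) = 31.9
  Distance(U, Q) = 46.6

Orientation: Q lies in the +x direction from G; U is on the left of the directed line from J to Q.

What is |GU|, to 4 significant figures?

57.33

Checks: |JU| = 31.90 ✓; |UQ| = 46.60 ✓.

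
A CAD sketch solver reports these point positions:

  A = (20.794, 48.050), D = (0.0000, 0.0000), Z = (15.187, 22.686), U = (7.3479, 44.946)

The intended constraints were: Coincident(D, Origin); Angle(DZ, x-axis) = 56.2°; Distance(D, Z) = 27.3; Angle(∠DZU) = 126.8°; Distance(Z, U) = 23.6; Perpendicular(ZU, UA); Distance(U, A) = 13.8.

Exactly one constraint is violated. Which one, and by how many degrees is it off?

Perpendicular(ZU, UA) — off by 6.40°.

D = (0.00, 0.00) ✓; DZ at 56.20° ✓; |DZ| = 27.30 ✓; ∠DZU = 126.8° ✓; |ZU| = 23.60 ✓; ∠(ZU, UA) = 96.40° ✗; |UA| = 13.80 ✓.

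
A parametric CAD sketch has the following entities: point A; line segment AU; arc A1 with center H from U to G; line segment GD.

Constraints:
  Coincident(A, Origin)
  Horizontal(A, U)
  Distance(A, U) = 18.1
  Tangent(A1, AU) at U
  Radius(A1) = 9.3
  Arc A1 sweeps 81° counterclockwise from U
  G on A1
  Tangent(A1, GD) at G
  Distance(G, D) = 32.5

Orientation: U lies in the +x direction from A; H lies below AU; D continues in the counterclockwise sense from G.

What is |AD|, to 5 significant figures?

40.128

A is at the origin; AU is horizontal with |AU| = 18.1 and U on the +x side, so U = (18.100, 0.0000). A1 meets AU tangentially, so HU is at right angles to AU, so H = U + (0, -9.3) = (18.100, -9.3000). On A1, U sits at bearing 90° from H; an 81° counterclockwise sweep puts G at bearing 171°, so G = H + 9.3·(cos 171°, sin 171°) = (8.9145, -7.8452). Tangency of A1 to GD means the radius HG is perpendicular to GD, so GD runs along (−sin 171°, cos 171°); with |GD| = 32.5, D = (3.8304, -39.945). Then |AD| = |D − A| = 40.128.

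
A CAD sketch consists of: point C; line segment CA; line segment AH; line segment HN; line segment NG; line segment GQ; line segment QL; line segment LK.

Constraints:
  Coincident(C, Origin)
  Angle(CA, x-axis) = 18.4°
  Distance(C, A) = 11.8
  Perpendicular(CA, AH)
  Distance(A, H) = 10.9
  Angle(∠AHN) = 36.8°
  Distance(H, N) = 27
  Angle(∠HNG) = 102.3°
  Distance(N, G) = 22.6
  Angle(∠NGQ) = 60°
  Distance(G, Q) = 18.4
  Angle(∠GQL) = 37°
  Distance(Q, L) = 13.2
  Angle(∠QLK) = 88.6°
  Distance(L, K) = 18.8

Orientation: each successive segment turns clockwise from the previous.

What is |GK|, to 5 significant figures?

7.9645

∠GQL = 37.0° gives QL at 164.50° from the x-axis; with |QL| = 13.2, L = (-0.40378, 18.601). ∠QLK = 88.6° gives LK at 73.100° from the x-axis; with |LK| = 18.8, K = (5.0614, 36.589). Then |GK| = |K − G| = 7.9645.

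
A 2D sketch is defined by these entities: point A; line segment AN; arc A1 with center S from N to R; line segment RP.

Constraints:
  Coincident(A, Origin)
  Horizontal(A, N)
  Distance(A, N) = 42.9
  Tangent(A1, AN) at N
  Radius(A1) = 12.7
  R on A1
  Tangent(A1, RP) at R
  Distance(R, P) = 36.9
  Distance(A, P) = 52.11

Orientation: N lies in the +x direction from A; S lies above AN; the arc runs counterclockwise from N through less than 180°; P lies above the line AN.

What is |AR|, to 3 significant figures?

55.9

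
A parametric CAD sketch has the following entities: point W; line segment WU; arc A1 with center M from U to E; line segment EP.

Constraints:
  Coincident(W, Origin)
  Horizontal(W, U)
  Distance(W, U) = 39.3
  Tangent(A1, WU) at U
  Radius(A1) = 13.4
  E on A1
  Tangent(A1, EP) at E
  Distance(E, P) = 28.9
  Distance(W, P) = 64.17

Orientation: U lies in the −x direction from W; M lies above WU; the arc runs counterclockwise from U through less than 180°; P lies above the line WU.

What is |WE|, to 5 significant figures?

35.862

Checks: |ME| = 13.40 ✓; ∠(ME, EP) = 90.00° ✓; |EP| = 28.90 ✓; |WP| = 64.17 ✓.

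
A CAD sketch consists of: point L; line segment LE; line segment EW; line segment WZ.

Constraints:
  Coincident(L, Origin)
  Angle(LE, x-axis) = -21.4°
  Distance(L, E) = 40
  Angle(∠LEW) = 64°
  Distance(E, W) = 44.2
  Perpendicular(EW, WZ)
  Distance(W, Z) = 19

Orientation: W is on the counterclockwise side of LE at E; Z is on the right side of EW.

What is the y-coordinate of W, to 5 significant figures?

29.463

L is at the origin; LE runs at -21.4° with length 40.0, so E = 40.0·(cos -21.4°, sin -21.4°) = (37.242, -14.595). ∠LEW = 64.0°, so EW runs at -21.4° + (180° − 64.0°) = 94.600° from the x-axis; with |EW| = 44.2, W = E + 44.2·(cos 94.600°, sin 94.600°) = (33.697, 29.463). So W.y = 29.463.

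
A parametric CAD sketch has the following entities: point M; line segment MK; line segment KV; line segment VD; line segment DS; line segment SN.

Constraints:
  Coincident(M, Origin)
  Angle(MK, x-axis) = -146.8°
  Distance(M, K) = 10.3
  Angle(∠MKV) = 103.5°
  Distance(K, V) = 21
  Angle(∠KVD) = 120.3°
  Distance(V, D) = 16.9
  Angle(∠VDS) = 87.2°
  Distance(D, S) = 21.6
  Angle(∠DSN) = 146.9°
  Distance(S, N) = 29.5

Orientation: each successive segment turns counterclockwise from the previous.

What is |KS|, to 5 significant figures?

26.663

M is at the origin; MK runs at -146.8° with length 10.3, so K = (-8.6187, -5.6399). ∠MKV = 103.5° gives KV at -70.300° from the x-axis; with |KV| = 21.0, V = (-1.5397, -25.411). ∠KVD = 120.3° gives VD at -10.600° from the x-axis; with |VD| = 16.9, D = (15.072, -28.520). ∠VDS = 87.2° gives DS at 82.200° from the x-axis; with |DS| = 21.6, S = (18.003, -7.1194). Then |KS| = |S − K| = 26.663.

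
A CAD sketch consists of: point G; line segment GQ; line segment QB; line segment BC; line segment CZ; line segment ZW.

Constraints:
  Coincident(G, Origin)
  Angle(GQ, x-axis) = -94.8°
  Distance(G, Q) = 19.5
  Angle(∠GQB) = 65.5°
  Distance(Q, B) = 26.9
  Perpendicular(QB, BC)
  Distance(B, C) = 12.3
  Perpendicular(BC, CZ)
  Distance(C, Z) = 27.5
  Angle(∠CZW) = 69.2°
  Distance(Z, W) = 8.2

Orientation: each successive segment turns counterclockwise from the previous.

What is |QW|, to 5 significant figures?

5.1791

G is at the origin; GQ runs at -94.8° with length 19.5, so Q = (-1.6317, -19.432). ∠GQB = 65.5° gives QB at 19.700° from the x-axis; with |QB| = 26.9, B = (23.694, -10.364). QB is perpendicular to BC, so BC runs at 109.70°; with |BC| = 12.3, C = (19.548, 1.2163). The perpendicularity gives CZ at right angles to BC, so CZ runs at -160.30°; with |CZ| = 27.5, Z = (-6.3429, -8.0538). ∠CZW = 69.2° gives ZW at -49.500° from the x-axis; with |ZW| = 8.2, W = (-1.0174, -14.289). Then |QW| = |W − Q| = 5.1791.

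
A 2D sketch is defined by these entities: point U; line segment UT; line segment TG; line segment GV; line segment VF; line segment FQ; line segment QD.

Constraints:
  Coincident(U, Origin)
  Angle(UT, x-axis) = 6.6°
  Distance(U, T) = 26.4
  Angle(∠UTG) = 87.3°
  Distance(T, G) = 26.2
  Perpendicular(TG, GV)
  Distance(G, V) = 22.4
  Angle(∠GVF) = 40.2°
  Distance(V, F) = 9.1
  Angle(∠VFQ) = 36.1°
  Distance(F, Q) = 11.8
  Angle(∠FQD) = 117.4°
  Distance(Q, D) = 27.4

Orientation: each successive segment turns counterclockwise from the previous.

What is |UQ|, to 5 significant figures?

31.609

U is at the origin; UT runs at 6.6° with length 26.4, so T = (26.225, 3.0343). ∠UTG = 87.3° gives TG at 99.300° from the x-axis; with |TG| = 26.2, G = (21.991, 28.890). The perpendicularity gives GV at right angles to TG, so GV runs at -170.70°; with |GV| = 22.4, V = (-0.11455, 25.270). ∠GVF = 40.2° gives VF at -30.900° from the x-axis; with |VF| = 9.1, F = (7.6938, 20.597). ∠VFQ = 36.1° gives FQ at 113.00° from the x-axis; with |FQ| = 11.8, Q = (3.0832, 31.459). Then |UQ| = |Q − U| = 31.609.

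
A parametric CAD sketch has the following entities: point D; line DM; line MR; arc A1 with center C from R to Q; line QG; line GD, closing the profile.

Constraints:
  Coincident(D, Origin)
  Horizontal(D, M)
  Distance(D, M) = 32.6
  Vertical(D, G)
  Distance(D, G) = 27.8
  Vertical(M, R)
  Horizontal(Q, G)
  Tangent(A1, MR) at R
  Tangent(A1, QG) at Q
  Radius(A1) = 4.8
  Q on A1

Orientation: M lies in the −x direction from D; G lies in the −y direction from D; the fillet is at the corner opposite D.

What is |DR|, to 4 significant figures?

39.90

D is at the origin; DM is horizontal with |DM| = 32.6 and M on the −x side, so M = (-32.60, 0.000). D and G share the same x with |DG| = 27.8 and G on the −y side, so G = (0.000, -27.80). The virtual corner opposite D is at (-32.60, -27.80). The tangent condition forces CR to be normal to MR and A1 meets QG tangentially, so CQ is at right angles to QG, with radius 4.8, so the center C sits 4.8 in from both sides at C = (-27.80, -23.00). That places the tangent points at R = (-32.60, -23.00) on MR and Q = (-27.80, -27.80) on QG. Then |DR| = |R − D| = 39.90.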